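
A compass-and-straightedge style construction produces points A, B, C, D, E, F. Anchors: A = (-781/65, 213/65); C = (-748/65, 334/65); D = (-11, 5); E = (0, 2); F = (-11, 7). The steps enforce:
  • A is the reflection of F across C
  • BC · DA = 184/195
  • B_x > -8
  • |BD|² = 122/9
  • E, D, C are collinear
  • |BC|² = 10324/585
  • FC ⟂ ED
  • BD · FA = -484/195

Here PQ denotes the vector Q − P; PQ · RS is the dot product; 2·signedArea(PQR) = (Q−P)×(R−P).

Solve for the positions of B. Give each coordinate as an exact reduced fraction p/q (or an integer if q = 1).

1. B_x = -1496/195  [BD · FA = -484/195 ∩ BC · DA = 184/195]
2. B_y = 668/195  [BD · FA = -484/195 ∩ BC · DA = 184/195]
   → B = (-1496/195, 668/195)

B = (-1496/195, 668/195)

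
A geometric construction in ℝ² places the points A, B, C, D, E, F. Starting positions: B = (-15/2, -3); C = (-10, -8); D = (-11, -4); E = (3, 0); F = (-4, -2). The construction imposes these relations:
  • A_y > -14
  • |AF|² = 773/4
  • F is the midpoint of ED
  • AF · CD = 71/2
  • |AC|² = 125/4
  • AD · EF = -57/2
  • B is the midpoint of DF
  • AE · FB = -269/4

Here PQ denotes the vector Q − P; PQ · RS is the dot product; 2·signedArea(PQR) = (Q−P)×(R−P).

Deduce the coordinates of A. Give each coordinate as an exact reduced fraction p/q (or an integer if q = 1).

A = (-25/2, -13)

1. A_x = -25/2  [AF · CD = 71/2 ∩ AD · EF = -57/2]
2. A_y = -13  [AF · CD = 71/2 ∩ AD · EF = -57/2]
   → A = (-25/2, -13)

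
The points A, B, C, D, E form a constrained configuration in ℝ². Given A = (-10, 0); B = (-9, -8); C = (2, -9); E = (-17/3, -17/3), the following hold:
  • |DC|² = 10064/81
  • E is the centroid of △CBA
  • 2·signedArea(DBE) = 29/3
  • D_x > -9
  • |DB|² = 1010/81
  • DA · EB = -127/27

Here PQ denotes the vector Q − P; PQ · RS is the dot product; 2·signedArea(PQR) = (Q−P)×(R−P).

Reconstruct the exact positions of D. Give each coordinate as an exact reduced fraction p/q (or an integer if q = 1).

D = (-74/9, -41/9)

1. D_x = -74/9  [2·signedArea(DBE) = 29/3 ∩ DA · EB = -127/27]
2. D_y = -41/9  [2·signedArea(DBE) = 29/3 ∩ DA · EB = -127/27]
   → D = (-74/9, -41/9)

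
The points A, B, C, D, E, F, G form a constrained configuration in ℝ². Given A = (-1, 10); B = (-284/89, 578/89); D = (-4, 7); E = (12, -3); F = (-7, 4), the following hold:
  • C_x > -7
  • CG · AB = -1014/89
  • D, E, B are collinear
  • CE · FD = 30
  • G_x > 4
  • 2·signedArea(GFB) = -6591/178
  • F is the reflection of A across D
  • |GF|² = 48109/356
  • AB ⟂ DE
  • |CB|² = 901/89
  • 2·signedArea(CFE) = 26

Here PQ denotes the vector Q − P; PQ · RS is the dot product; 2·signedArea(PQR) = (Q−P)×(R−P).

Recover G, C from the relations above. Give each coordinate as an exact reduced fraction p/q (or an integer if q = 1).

C = (-6, 5)
G = (392/89, 311/178)

1. G_x = 392/89  [line -222/89·x + 339/89·y + 771/178 = 0 ∩ |GF|² = 48109/356]
2. G_y = 311/178  [line -222/89·x + 339/89·y + 771/178 = 0 ∩ |GF|² = 48109/356]
   → G = (392/89, 311/178)
3. C_x = -6  [CE · FD = 30 ∩ CG · AB = -1014/89]
4. C_y = 5  [CE · FD = 30 ∩ CG · AB = -1014/89]
   → C = (-6, 5)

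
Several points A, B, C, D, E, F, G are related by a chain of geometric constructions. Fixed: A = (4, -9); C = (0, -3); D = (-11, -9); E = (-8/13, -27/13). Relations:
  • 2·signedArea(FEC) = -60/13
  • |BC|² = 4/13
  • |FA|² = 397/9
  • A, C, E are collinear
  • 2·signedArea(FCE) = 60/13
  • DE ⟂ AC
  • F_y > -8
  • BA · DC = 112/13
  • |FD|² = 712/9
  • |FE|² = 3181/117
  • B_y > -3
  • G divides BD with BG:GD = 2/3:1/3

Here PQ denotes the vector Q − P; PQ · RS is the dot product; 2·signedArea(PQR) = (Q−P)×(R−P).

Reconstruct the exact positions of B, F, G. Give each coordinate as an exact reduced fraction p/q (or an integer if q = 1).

1. B_x = -4/13  [line -11·x + -6·y + -242/13 = 0 ∩ |BC|² = 4/13]
2. B_y = -33/13  [line -11·x + -6·y + -242/13 = 0 ∩ |BC|² = 4/13]
   → B = (-4/13, -33/13)
3. F_x = -7/3  [line -12/13·x + -8/13·y + -84/13 = 0 ∩ |FA|² = 397/9]
4. F_y = -7  [line -12/13·x + -8/13·y + -84/13 = 0 ∩ |FA|² = 397/9]
   → F = (-7/3, -7)
5. G_x = -290/39  [G divides BD with BG:GD = 2/3:1/3]
6. G_y = -89/13  [G divides BD with BG:GD = 2/3:1/3]
   → G = (-290/39, -89/13)

B = (-4/13, -33/13)
F = (-7/3, -7)
G = (-290/39, -89/13)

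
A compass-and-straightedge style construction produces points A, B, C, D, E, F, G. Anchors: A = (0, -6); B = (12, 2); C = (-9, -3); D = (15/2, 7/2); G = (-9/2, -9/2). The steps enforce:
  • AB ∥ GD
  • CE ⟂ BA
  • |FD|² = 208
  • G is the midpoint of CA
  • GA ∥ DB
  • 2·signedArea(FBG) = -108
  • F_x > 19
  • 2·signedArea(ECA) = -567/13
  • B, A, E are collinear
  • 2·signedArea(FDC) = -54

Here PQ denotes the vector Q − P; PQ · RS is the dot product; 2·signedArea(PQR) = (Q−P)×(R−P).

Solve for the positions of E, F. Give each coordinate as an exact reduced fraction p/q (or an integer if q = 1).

1. E_x = -63/13  [B, A, E are collinear ∩ CE ⟂ BA]
2. E_y = -120/13  [B, A, E are collinear ∩ CE ⟂ BA]
   → E = (-63/13, -120/13)
3. F_x = 39/2  [line 13/2·x + -33/2·y + 63 = 0 ∩ |FD|² = 208]
4. F_y = 23/2  [line 13/2·x + -33/2·y + 63 = 0 ∩ |FD|² = 208]
   → F = (39/2, 23/2)

E = (-63/13, -120/13)
F = (39/2, 23/2)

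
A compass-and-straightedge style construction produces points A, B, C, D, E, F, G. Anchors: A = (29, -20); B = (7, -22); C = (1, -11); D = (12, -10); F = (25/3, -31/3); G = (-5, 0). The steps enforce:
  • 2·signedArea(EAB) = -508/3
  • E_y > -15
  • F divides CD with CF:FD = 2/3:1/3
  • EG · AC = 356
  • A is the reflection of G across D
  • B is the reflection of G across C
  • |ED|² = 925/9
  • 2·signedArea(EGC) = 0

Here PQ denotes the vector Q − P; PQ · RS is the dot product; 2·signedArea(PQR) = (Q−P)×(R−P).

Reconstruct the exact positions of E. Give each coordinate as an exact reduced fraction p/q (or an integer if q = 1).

1. E_x = 3  [2·signedArea(EGC) = 0 ∩ 2·signedArea(EAB) = -508/3]
2. E_y = -44/3  [2·signedArea(EGC) = 0 ∩ 2·signedArea(EAB) = -508/3]
   → E = (3, -44/3)

E = (3, -44/3)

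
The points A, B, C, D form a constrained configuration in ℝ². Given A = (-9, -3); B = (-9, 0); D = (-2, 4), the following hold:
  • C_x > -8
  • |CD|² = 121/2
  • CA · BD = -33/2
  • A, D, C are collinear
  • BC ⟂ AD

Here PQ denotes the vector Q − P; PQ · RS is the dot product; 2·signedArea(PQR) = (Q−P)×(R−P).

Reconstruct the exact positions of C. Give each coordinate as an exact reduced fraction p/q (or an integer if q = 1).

C = (-15/2, -3/2)

1. C_x = -15/2  [A, D, C are collinear ∩ BC ⟂ AD]
2. C_y = -3/2  [A, D, C are collinear ∩ BC ⟂ AD]
   → C = (-15/2, -3/2)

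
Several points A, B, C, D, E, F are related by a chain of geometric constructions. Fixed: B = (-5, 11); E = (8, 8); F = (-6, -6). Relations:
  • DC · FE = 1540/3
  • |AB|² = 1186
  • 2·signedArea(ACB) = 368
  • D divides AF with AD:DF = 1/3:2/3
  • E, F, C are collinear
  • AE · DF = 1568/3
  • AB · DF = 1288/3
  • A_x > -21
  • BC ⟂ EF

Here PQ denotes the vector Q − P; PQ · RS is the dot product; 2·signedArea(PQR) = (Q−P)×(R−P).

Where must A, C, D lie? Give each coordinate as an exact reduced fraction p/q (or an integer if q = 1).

1. C_x = 3  [E, F, C are collinear ∩ BC ⟂ EF]
2. C_y = 3  [E, F, C are collinear ∩ BC ⟂ EF]
   → C = (3, 3)
3. A_x = -20  [line -8·x + -8·y + -320 = 0 ∩ |AB|² = 1186]
4. A_y = -20  [line -8·x + -8·y + -320 = 0 ∩ |AB|² = 1186]
   → A = (-20, -20)
5. D_x = -46/3  [AE · DF = 1568/3 ∩ D divides AF with AD:DF = 1/3:2/3]
6. D_y = -46/3  [AE · DF = 1568/3 ∩ D divides AF with AD:DF = 1/3:2/3]
   → D = (-46/3, -46/3)

A = (-20, -20)
C = (3, 3)
D = (-46/3, -46/3)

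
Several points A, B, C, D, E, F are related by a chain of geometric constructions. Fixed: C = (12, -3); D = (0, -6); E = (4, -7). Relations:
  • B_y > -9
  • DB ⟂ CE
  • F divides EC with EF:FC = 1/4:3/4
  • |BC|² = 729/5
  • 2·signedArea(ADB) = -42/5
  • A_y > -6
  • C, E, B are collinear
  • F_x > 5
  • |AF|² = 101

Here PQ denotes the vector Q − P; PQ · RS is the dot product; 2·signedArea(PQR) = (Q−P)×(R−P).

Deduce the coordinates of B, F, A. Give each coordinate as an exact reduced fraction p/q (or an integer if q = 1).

A = (-4, -5)
B = (6/5, -42/5)
F = (6, -6)

1. B_x = 6/5  [C, E, B are collinear ∩ DB ⟂ CE]
2. B_y = -42/5  [C, E, B are collinear ∩ DB ⟂ CE]
   → B = (6/5, -42/5)
3. F_x = 6  [F divides EC with EF:FC = 1/4:3/4]
4. F_y = -6  [F divides EC with EF:FC = 1/4:3/4]
   → F = (6, -6)
5. A_x = -4  [line 12/5·x + 6/5·y + 78/5 = 0 ∩ |AF|² = 101]
6. A_y = -5  [line 12/5·x + 6/5·y + 78/5 = 0 ∩ |AF|² = 101]
   → A = (-4, -5)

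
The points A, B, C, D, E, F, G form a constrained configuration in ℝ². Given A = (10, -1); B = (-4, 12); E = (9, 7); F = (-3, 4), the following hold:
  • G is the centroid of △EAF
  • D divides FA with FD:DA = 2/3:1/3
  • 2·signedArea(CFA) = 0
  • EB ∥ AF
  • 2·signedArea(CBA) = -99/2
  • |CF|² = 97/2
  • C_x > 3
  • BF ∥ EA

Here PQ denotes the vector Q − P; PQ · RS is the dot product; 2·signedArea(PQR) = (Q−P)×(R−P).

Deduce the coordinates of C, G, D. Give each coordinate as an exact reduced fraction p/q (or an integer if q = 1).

1. C_x = 7/2  [2·signedArea(CFA) = 0 ∩ 2·signedArea(CBA) = -99/2]
2. C_y = 3/2  [2·signedArea(CFA) = 0 ∩ 2·signedArea(CBA) = -99/2]
   → C = (7/2, 3/2)
3. G_x = 16/3  [G is the centroid of △EAF]
4. G_y = 10/3  [G is the centroid of △EAF]
   → G = (16/3, 10/3)
5. D_x = 17/3  [D divides FA with FD:DA = 2/3:1/3]
6. D_y = 2/3  [D divides FA with FD:DA = 2/3:1/3]
   → D = (17/3, 2/3)

C = (7/2, 3/2)
D = (17/3, 2/3)
G = (16/3, 10/3)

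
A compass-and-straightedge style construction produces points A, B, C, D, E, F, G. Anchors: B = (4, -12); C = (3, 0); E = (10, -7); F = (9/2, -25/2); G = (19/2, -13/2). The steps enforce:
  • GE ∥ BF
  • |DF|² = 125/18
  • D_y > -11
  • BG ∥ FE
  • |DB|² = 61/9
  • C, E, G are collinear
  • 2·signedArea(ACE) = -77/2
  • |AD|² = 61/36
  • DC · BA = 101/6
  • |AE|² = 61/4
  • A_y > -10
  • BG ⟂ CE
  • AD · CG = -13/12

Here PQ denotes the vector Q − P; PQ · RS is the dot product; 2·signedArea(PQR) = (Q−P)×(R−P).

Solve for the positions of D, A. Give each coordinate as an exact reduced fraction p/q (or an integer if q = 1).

1. A_x = 7  [line 7·x + 7·y + 35/2 = 0 ∩ |AE|² = 61/4]
2. A_y = -19/2  [line 7·x + 7·y + 35/2 = 0 ∩ |AE|² = 61/4]
   → A = (7, -19/2)
3. D_x = 6  [DC · BA = 101/6 ∩ AD · CG = -13/12]
4. D_y = -31/3  [DC · BA = 101/6 ∩ AD · CG = -13/12]
   → D = (6, -31/3)

A = (7, -19/2)
D = (6, -31/3)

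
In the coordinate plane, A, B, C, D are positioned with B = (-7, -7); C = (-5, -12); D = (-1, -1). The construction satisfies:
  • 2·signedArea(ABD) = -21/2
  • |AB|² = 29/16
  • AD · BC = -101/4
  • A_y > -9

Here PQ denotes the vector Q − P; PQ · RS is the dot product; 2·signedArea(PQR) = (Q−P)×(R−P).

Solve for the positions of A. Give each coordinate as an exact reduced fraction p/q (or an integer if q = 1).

A = (-13/2, -33/4)

1. A_x = -13/2  [AD · BC = -101/4 ∩ 2·signedArea(ABD) = -21/2]
2. A_y = -33/4  [AD · BC = -101/4 ∩ 2·signedArea(ABD) = -21/2]
   → A = (-13/2, -33/4)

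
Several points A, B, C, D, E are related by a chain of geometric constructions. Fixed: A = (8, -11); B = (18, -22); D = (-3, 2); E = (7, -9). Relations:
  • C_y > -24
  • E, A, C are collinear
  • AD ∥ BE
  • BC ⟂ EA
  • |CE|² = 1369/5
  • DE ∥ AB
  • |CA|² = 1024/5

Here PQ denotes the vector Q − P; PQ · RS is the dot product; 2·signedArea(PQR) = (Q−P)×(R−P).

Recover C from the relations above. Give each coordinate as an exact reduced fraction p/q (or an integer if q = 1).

C = (72/5, -119/5)

1. C_x = 72/5  [E, A, C are collinear ∩ BC ⟂ EA]
2. C_y = -119/5  [E, A, C are collinear ∩ BC ⟂ EA]
   → C = (72/5, -119/5)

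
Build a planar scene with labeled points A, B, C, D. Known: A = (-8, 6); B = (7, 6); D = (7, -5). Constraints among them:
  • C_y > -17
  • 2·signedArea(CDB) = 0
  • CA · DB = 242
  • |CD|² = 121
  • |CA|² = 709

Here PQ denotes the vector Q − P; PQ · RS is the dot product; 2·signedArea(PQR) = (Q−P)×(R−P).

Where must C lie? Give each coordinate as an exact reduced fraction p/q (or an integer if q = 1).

C = (7, -16)

1. C_x = 7  [2·signedArea(CDB) = 0 ∩ CA · DB = 242]
2. C_y = -16  [2·signedArea(CDB) = 0 ∩ CA · DB = 242]
   → C = (7, -16)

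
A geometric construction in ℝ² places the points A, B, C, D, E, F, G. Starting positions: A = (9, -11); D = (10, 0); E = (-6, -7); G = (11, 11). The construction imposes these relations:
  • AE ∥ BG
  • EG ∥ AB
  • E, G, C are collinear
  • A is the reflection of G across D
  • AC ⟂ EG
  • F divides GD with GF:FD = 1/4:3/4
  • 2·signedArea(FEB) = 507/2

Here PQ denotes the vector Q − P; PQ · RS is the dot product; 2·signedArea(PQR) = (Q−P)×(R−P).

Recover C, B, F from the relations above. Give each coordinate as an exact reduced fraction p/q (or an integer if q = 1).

1. C_x = -567/613  [E, G, C are collinear ∩ AC ⟂ EG]
2. C_y = -997/613  [E, G, C are collinear ∩ AC ⟂ EG]
   → C = (-567/613, -997/613)
3. B_x = 26  [AE ∥ BG ∩ EG ∥ AB]
4. B_y = 7  [AE ∥ BG ∩ EG ∥ AB]
   → B = (26, 7)
5. F_x = 43/4  [F divides GD with GF:FD = 1/4:3/4]
6. F_y = 33/4  [F divides GD with GF:FD = 1/4:3/4]
   → F = (43/4, 33/4)

B = (26, 7)
C = (-567/613, -997/613)
F = (43/4, 33/4)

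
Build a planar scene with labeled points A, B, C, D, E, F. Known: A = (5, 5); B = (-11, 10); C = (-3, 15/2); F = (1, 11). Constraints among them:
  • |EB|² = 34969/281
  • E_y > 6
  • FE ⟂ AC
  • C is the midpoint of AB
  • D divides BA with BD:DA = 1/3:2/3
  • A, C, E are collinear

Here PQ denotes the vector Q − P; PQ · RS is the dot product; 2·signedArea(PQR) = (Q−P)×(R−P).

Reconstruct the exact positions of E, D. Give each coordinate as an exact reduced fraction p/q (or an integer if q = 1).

1. E_x = -99/281  [A, C, E are collinear ∩ FE ⟂ AC]
2. E_y = 1875/281  [A, C, E are collinear ∩ FE ⟂ AC]
   → E = (-99/281, 1875/281)
3. D_x = -17/3  [D divides BA with BD:DA = 1/3:2/3]
4. D_y = 25/3  [D divides BA with BD:DA = 1/3:2/3]
   → D = (-17/3, 25/3)

D = (-17/3, 25/3)
E = (-99/281, 1875/281)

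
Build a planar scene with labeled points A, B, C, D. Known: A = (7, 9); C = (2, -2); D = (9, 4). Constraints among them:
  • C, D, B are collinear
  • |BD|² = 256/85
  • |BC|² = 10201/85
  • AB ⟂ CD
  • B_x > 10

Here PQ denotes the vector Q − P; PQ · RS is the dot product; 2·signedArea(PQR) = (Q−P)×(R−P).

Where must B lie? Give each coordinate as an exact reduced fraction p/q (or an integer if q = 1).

1. B_x = 877/85  [C, D, B are collinear ∩ AB ⟂ CD]
2. B_y = 436/85  [C, D, B are collinear ∩ AB ⟂ CD]
   → B = (877/85, 436/85)

B = (877/85, 436/85)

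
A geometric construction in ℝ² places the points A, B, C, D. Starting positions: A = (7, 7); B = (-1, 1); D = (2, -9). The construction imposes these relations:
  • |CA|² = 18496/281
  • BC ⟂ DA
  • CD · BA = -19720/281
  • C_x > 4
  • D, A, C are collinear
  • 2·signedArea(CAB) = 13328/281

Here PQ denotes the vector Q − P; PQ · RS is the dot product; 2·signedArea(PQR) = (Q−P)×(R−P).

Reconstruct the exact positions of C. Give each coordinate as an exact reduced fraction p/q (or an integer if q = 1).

1. C_x = 1287/281  [D, A, C are collinear ∩ BC ⟂ DA]
2. C_y = -209/281  [D, A, C are collinear ∩ BC ⟂ DA]
   → C = (1287/281, -209/281)

C = (1287/281, -209/281)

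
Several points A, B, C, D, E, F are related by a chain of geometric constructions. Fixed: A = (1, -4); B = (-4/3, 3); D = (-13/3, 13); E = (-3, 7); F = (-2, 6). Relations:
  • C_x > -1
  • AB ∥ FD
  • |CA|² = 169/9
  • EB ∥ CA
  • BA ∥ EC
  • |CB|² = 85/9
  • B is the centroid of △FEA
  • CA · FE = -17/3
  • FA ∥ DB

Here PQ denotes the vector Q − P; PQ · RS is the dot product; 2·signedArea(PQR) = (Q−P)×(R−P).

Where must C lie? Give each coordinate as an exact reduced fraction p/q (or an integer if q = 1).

1. C_x = -2/3  [EB ∥ CA ∩ BA ∥ EC]
2. C_y = 0  [EB ∥ CA ∩ BA ∥ EC]
   → C = (-2/3, 0)

C = (-2/3, 0)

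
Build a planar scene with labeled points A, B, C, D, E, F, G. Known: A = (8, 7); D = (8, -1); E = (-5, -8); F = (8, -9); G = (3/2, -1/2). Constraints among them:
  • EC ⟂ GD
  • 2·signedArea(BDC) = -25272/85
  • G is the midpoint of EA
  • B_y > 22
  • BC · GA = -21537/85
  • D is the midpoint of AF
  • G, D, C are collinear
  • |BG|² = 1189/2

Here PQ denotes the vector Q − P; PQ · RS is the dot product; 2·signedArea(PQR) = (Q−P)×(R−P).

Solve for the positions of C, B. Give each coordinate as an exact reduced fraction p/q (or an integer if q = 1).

B = (8, 23)
C = (-373/85, -4/85)

1. C_x = -373/85  [G, D, C are collinear ∩ EC ⟂ GD]
2. C_y = -4/85  [G, D, C are collinear ∩ EC ⟂ GD]
   → C = (-373/85, -4/85)
3. B_x = 8  [BC · GA = -21537/85 ∩ 2·signedArea(BDC) = -25272/85]
4. B_y = 23  [BC · GA = -21537/85 ∩ 2·signedArea(BDC) = -25272/85]
   → B = (8, 23)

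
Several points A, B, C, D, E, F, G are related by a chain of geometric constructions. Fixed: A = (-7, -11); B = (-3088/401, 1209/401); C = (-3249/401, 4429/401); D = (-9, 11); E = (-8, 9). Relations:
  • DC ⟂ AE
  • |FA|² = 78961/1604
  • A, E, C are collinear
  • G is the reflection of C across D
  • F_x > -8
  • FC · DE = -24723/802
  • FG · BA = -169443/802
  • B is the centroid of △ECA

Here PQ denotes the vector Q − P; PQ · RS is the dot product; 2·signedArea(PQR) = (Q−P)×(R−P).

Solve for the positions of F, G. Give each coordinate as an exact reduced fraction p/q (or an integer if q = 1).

F = (-5895/802, -1601/401)
G = (-3969/401, 4393/401)

1. F_x = -5895/802  [line -1·x + 2·y + 509/802 = 0 ∩ |FA|² = 78961/1604]
2. F_y = -1601/401  [line -1·x + 2·y + 509/802 = 0 ∩ |FA|² = 78961/1604]
   → F = (-5895/802, -1601/401)
3. G_x = -3969/401  [FG · BA = -169443/802 ∩ G is the reflection of C across D]
4. G_y = 4393/401  [FG · BA = -169443/802 ∩ G is the reflection of C across D]
   → G = (-3969/401, 4393/401)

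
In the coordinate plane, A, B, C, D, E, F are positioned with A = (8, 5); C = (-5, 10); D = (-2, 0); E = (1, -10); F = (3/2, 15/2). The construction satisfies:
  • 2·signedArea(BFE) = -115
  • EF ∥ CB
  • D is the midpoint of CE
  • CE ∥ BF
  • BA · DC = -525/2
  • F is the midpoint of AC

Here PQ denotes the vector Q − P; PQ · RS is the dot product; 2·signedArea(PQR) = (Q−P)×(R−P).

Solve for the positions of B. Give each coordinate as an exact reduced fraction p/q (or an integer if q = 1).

B = (-9/2, 55/2)

1. B_x = -9/2  [CE ∥ BF ∩ EF ∥ CB]
2. B_y = 55/2  [CE ∥ BF ∩ EF ∥ CB]
   → B = (-9/2, 55/2)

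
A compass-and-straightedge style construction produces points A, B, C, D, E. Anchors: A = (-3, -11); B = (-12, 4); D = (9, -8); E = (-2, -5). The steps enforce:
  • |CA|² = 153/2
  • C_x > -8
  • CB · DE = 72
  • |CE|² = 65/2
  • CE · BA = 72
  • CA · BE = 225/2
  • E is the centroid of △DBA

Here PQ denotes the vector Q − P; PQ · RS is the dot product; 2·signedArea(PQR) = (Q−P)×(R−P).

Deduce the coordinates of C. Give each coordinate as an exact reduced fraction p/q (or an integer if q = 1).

C = (-15/2, -7/2)

1. C_x = -15/2  [CB · DE = 72 ∩ CE · BA = 72]
2. C_y = -7/2  [CB · DE = 72 ∩ CE · BA = 72]
   → C = (-15/2, -7/2)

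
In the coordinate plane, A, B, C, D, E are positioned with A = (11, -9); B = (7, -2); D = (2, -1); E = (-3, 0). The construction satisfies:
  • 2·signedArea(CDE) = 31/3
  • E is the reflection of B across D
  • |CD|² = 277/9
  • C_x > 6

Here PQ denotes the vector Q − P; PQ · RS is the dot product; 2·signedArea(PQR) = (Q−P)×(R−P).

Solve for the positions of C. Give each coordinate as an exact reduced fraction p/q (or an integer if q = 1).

1. C_x = 20/3  [line -1·x + -5·y + -40/3 = 0 ∩ |CD|² = 277/9]
2. C_y = -4  [line -1·x + -5·y + -40/3 = 0 ∩ |CD|² = 277/9]
   → C = (20/3, -4)

C = (20/3, -4)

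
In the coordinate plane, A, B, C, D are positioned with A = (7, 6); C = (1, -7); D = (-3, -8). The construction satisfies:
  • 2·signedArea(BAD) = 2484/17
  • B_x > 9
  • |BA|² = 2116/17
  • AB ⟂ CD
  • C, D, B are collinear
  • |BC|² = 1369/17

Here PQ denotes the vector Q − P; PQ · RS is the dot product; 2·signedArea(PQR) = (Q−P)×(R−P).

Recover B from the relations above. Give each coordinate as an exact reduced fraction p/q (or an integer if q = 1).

B = (165/17, -82/17)

1. B_x = 165/17  [C, D, B are collinear ∩ AB ⟂ CD]
2. B_y = -82/17  [C, D, B are collinear ∩ AB ⟂ CD]
   → B = (165/17, -82/17)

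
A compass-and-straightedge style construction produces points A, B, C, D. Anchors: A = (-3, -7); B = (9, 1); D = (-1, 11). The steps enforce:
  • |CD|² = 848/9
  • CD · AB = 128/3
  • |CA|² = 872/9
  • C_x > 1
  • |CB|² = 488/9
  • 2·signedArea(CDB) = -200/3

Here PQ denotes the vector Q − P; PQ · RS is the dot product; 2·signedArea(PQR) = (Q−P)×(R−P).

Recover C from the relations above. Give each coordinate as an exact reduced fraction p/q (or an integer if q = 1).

1. C_x = 5/3  [2·signedArea(CDB) = -200/3 ∩ CD · AB = 128/3]
2. C_y = 5/3  [2·signedArea(CDB) = -200/3 ∩ CD · AB = 128/3]
   → C = (5/3, 5/3)

C = (5/3, 5/3)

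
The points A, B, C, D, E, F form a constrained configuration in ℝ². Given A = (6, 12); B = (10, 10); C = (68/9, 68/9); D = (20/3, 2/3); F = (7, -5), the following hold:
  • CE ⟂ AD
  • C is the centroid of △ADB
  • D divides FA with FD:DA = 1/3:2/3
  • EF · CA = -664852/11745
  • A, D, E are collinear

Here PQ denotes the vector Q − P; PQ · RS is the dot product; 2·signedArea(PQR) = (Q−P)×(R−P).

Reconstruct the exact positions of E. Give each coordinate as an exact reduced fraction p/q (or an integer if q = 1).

1. E_x = 8177/1305  [A, D, E are collinear ∩ CE ⟂ AD]
2. E_y = 9761/1305  [A, D, E are collinear ∩ CE ⟂ AD]
   → E = (8177/1305, 9761/1305)

E = (8177/1305, 9761/1305)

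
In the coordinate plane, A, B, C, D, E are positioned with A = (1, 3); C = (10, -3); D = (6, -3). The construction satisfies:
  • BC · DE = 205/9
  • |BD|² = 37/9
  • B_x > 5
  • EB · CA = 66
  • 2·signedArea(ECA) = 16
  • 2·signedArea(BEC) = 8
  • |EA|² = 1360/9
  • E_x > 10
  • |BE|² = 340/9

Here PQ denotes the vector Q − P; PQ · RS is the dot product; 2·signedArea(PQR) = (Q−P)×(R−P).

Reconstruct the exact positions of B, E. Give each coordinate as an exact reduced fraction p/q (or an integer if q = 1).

B = (17/3, -1)
E = (31/3, -5)

1. E_x = 31/3  [line -6·x + -9·y + 17 = 0 ∩ |EA|² = 1360/9]
2. E_y = -5  [line -6·x + -9·y + 17 = 0 ∩ |EA|² = 1360/9]
   → E = (31/3, -5)
3. B_x = 17/3  [BC · DE = 205/9 ∩ EB · CA = 66]
4. B_y = -1  [BC · DE = 205/9 ∩ EB · CA = 66]
   → B = (17/3, -1)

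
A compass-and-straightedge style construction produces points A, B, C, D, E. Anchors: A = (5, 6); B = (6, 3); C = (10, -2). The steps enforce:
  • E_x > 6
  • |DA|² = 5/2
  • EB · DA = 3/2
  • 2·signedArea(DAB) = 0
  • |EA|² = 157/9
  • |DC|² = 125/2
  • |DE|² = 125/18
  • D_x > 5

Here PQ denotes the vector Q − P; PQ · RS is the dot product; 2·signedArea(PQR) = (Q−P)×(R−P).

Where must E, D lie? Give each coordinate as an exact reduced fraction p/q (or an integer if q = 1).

D = (11/2, 9/2)
E = (7, 7/3)

1. D_x = 11/2  [line 3·x + 1·y + -21 = 0 ∩ |DA|² = 5/2]
2. D_y = 9/2  [line 3·x + 1·y + -21 = 0 ∩ |DA|² = 5/2]
   → D = (11/2, 9/2)
3. E_x = 7  [line 1/2·x + -3/2·y + 0 = 0 ∩ |EA|² = 157/9]
4. E_y = 7/3  [line 1/2·x + -3/2·y + 0 = 0 ∩ |EA|² = 157/9]
   → E = (7, 7/3)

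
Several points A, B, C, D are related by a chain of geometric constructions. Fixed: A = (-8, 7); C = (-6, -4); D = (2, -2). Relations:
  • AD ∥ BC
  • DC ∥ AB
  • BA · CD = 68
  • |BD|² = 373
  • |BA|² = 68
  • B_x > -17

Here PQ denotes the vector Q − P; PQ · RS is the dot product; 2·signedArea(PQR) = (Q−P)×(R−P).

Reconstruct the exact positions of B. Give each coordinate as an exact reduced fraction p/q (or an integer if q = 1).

1. B_x = -16  [AD ∥ BC ∩ DC ∥ AB]
2. B_y = 5  [AD ∥ BC ∩ DC ∥ AB]
   → B = (-16, 5)

B = (-16, 5)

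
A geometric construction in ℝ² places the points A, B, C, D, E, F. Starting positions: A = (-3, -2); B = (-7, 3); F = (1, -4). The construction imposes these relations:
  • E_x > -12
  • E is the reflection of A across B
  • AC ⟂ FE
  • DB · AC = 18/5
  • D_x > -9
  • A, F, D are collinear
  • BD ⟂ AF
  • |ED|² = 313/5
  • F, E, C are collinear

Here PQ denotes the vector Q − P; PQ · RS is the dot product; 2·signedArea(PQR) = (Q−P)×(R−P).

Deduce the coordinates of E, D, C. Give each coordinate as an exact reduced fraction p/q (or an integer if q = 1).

1. E_x = -11  [E is the reflection of A across B]
2. E_y = 8  [E is the reflection of A across B]
   → E = (-11, 8)
3. D_x = -41/5  [A, F, D are collinear ∩ BD ⟂ AF]
4. D_y = 3/5  [A, F, D are collinear ∩ BD ⟂ AF]
   → D = (-41/5, 3/5)
5. C_x = -2  [F, E, C are collinear ∩ AC ⟂ FE]
6. C_y = -1  [F, E, C are collinear ∩ AC ⟂ FE]
   → C = (-2, -1)

C = (-2, -1)
D = (-41/5, 3/5)
E = (-11, 8)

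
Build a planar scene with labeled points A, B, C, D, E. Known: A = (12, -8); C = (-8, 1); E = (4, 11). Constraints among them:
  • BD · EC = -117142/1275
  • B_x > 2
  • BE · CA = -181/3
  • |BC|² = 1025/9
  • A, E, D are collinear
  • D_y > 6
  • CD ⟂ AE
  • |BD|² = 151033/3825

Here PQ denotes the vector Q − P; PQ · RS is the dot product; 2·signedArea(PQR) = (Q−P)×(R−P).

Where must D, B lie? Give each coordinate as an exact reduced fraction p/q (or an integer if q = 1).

1. D_x = 2452/425  [A, E, D are collinear ∩ CD ⟂ AE]
2. D_y = 2889/425  [A, E, D are collinear ∩ CD ⟂ AE]
   → D = (2452/425, 2889/425)
3. B_x = 8/3  [BD · EC = -117142/1275 ∩ BE · CA = -181/3]
4. B_y = 4/3  [BD · EC = -117142/1275 ∩ BE · CA = -181/3]
   → B = (8/3, 4/3)

B = (8/3, 4/3)
D = (2452/425, 2889/425)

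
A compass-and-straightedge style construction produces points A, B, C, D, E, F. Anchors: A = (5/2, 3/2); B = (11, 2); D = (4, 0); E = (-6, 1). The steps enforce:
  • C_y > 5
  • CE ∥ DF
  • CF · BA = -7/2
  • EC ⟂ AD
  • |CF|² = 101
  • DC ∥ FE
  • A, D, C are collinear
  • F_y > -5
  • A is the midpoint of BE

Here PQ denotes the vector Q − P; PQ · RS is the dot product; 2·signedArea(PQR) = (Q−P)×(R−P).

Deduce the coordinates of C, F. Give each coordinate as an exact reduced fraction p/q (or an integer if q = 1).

C = (-3/2, 11/2)
F = (-1/2, -9/2)

1. C_x = -3/2  [A, D, C are collinear ∩ EC ⟂ AD]
2. C_y = 11/2  [A, D, C are collinear ∩ EC ⟂ AD]
   → C = (-3/2, 11/2)
3. F_x = -1/2  [DC ∥ FE ∩ CE ∥ DF]
4. F_y = -9/2  [DC ∥ FE ∩ CE ∥ DF]
   → F = (-1/2, -9/2)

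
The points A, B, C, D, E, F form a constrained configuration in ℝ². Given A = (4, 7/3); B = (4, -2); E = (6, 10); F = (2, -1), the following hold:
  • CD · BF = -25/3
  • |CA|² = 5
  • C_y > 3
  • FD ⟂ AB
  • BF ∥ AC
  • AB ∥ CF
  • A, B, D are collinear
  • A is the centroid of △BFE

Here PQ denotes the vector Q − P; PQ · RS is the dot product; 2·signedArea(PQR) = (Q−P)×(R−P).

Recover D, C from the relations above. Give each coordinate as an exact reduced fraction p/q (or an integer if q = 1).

C = (2, 10/3)
D = (4, -1)

1. D_x = 4  [A, B, D are collinear ∩ FD ⟂ AB]
2. D_y = -1  [A, B, D are collinear ∩ FD ⟂ AB]
   → D = (4, -1)
3. C_x = 2  [AB ∥ CF ∩ BF ∥ AC]
4. C_y = 10/3  [AB ∥ CF ∩ BF ∥ AC]
   → C = (2, 10/3)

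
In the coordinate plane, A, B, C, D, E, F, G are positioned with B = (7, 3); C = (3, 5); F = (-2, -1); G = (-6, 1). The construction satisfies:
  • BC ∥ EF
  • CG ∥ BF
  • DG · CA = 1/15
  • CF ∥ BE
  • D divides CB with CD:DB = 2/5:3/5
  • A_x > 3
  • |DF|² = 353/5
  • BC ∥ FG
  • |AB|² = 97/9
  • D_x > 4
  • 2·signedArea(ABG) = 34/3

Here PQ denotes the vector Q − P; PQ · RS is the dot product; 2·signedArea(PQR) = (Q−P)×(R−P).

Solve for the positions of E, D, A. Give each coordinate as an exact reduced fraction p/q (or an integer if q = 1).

A = (4, 5/3)
D = (23/5, 21/5)
E = (2, -3)

1. E_x = 2  [BC ∥ EF ∩ CF ∥ BE]
2. E_y = -3  [BC ∥ EF ∩ CF ∥ BE]
   → E = (2, -3)
3. D_x = 23/5  [D divides CB with CD:DB = 2/5:3/5]
4. D_y = 21/5  [D divides CB with CD:DB = 2/5:3/5]
   → D = (23/5, 21/5)
5. A_x = 4  [2·signedArea(ABG) = 34/3 ∩ DG · CA = 1/15]
6. A_y = 5/3  [2·signedArea(ABG) = 34/3 ∩ DG · CA = 1/15]
   → A = (4, 5/3)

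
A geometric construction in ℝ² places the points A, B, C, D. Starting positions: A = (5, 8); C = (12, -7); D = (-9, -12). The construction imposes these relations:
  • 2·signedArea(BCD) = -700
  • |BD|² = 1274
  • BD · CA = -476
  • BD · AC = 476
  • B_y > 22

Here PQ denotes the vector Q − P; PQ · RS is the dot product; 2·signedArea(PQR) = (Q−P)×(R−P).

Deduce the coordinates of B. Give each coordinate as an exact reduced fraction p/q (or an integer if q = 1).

1. B_x = -2  [2·signedArea(BCD) = -700 ∩ BD · AC = 476]
2. B_y = 23  [2·signedArea(BCD) = -700 ∩ BD · AC = 476]
   → B = (-2, 23)

B = (-2, 23)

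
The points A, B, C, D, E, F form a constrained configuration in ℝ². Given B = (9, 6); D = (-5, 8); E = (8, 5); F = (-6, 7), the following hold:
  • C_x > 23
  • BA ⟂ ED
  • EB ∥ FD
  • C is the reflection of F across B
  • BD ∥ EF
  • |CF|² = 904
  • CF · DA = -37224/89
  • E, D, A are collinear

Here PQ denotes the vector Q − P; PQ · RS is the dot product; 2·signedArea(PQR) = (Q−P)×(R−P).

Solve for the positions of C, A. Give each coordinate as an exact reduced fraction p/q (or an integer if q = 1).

1. C_x = 24  [C is the reflection of F across B]
2. C_y = 5  [C is the reflection of F across B]
   → C = (24, 5)
3. A_x = 777/89  [E, D, A are collinear ∩ BA ⟂ ED]
4. A_y = 430/89  [E, D, A are collinear ∩ BA ⟂ ED]
   → A = (777/89, 430/89)

A = (777/89, 430/89)
C = (24, 5)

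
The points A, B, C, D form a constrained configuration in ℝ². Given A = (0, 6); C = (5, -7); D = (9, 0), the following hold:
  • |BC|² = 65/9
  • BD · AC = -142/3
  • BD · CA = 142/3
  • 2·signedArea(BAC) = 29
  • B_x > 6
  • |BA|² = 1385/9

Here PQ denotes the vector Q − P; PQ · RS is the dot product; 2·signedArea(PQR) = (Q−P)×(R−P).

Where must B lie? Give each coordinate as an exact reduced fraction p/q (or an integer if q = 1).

1. B_x = 19/3  [2·signedArea(BAC) = 29 ∩ BD · CA = 142/3]
2. B_y = -14/3  [2·signedArea(BAC) = 29 ∩ BD · CA = 142/3]
   → B = (19/3, -14/3)

B = (19/3, -14/3)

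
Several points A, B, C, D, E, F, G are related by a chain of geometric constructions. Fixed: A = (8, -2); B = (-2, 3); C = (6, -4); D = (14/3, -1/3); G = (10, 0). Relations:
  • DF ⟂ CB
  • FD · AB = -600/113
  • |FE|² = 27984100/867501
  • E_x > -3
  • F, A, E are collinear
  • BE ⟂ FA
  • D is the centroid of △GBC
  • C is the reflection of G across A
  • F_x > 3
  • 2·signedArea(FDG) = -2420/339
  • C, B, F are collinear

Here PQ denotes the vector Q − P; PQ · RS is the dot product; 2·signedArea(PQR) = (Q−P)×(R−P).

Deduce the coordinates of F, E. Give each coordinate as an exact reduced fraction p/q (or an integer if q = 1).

E = (-216238/96389, -138633/96389)
F = (1162/339, -593/339)

1. F_x = 1162/339  [C, B, F are collinear ∩ DF ⟂ CB]
2. F_y = -593/339  [C, B, F are collinear ∩ DF ⟂ CB]
   → F = (1162/339, -593/339)
3. E_x = -216238/96389  [F, A, E are collinear ∩ BE ⟂ FA]
4. E_y = -138633/96389  [F, A, E are collinear ∩ BE ⟂ FA]
   → E = (-216238/96389, -138633/96389)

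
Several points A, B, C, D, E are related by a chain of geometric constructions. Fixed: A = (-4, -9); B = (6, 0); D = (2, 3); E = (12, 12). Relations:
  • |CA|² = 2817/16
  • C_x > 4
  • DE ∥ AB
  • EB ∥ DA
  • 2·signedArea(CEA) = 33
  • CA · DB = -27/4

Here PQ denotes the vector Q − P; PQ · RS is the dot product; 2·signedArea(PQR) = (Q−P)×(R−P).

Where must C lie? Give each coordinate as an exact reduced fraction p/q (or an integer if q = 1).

C = (5, 3/4)

1. C_x = 5  [2·signedArea(CEA) = 33 ∩ CA · DB = -27/4]
2. C_y = 3/4  [2·signedArea(CEA) = 33 ∩ CA · DB = -27/4]
   → C = (5, 3/4)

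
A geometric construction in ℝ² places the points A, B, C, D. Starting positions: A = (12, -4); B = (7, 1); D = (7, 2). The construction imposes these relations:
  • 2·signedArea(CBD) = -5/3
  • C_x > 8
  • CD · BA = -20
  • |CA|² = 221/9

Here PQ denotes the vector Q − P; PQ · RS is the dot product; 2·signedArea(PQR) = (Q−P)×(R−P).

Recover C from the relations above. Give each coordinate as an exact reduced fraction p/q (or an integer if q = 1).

C = (26/3, -1/3)

1. C_x = 26/3  [2·signedArea(CBD) = -5/3 ∩ CD · BA = -20]
2. C_y = -1/3  [2·signedArea(CBD) = -5/3 ∩ CD · BA = -20]
   → C = (26/3, -1/3)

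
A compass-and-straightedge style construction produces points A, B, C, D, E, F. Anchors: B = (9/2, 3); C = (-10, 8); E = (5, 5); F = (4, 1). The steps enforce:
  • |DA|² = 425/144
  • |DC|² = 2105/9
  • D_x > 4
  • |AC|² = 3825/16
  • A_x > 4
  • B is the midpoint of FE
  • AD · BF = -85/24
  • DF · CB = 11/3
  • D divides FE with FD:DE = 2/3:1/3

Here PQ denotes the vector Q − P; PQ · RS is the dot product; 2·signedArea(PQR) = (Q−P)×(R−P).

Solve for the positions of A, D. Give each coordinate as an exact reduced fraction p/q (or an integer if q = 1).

A = (17/4, 2)
D = (14/3, 11/3)

1. D_x = 14/3  [D divides FE with FD:DE = 2/3:1/3]
2. D_y = 11/3  [D divides FE with FD:DE = 2/3:1/3]
   → D = (14/3, 11/3)
3. A_x = 17/4  [line 1/2·x + 2·y + -49/8 = 0 ∩ |AC|² = 3825/16]
4. A_y = 2  [line 1/2·x + 2·y + -49/8 = 0 ∩ |AC|² = 3825/16]
   → A = (17/4, 2)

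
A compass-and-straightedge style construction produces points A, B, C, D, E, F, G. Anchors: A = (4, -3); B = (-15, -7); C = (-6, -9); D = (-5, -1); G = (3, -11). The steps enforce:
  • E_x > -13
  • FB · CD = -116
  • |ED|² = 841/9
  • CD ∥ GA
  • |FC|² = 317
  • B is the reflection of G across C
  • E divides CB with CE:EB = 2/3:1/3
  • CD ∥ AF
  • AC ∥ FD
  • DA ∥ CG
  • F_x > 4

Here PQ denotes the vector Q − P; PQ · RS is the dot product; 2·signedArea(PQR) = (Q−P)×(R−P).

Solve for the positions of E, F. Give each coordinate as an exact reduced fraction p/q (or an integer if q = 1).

E = (-12, -23/3)
F = (5, 5)

1. E_x = -12  [E divides CB with CE:EB = 2/3:1/3]
2. E_y = -23/3  [E divides CB with CE:EB = 2/3:1/3]
   → E = (-12, -23/3)
3. F_x = 5  [AC ∥ FD ∩ CD ∥ AF]
4. F_y = 5  [AC ∥ FD ∩ CD ∥ AF]
   → F = (5, 5)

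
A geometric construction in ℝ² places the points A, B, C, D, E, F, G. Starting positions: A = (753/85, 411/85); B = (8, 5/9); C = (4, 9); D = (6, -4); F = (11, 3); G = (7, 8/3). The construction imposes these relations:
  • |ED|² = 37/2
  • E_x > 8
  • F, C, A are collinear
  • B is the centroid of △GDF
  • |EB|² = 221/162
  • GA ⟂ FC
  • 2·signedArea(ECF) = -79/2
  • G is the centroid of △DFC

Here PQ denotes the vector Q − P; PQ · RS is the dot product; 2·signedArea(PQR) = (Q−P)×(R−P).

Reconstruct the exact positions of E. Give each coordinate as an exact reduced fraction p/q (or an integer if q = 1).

1. E_x = 17/2  [line 6·x + 7·y + -95/2 = 0 ∩ |EB|² = 221/162]
2. E_y = -1/2  [line 6·x + 7·y + -95/2 = 0 ∩ |EB|² = 221/162]
   → E = (17/2, -1/2)

E = (17/2, -1/2)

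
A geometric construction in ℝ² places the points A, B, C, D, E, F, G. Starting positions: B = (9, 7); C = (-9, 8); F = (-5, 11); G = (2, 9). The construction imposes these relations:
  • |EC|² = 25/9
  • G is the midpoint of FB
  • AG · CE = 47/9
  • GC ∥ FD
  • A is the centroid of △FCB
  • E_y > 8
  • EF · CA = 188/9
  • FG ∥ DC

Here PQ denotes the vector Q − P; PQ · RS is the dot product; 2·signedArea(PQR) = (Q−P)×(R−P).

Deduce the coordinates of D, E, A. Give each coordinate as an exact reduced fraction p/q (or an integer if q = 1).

A = (-5/3, 26/3)
D = (-16, 10)
E = (-23/3, 9)

1. D_x = -16  [FG ∥ DC ∩ GC ∥ FD]
2. D_y = 10  [FG ∥ DC ∩ GC ∥ FD]
   → D = (-16, 10)
3. A_x = -5/3  [A is the centroid of △FCB]
4. A_y = 26/3  [A is the centroid of △FCB]
   → A = (-5/3, 26/3)
5. E_x = -23/3  [line -22/3·x + -2/3·y + -452/9 = 0 ∩ |EC|² = 25/9]
6. E_y = 9  [line -22/3·x + -2/3·y + -452/9 = 0 ∩ |EC|² = 25/9]
   → E = (-23/3, 9)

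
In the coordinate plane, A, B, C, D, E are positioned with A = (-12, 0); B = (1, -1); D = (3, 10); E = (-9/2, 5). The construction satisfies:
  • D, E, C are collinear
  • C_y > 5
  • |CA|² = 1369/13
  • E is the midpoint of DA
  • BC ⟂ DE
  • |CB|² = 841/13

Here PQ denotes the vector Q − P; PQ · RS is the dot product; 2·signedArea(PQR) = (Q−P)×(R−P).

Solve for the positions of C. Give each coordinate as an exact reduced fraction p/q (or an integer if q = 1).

1. C_x = -45/13  [D, E, C are collinear ∩ BC ⟂ DE]
2. C_y = 74/13  [D, E, C are collinear ∩ BC ⟂ DE]
   → C = (-45/13, 74/13)

C = (-45/13, 74/13)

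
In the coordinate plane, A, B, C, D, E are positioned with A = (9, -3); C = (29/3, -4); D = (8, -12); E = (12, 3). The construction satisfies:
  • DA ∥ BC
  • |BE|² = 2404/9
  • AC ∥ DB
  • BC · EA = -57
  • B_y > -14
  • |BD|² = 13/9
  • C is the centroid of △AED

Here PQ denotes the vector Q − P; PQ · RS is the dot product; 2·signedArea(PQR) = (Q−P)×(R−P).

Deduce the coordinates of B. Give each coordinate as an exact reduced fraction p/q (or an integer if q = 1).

B = (26/3, -13)

1. B_x = 26/3  [DA ∥ BC ∩ AC ∥ DB]
2. B_y = -13  [DA ∥ BC ∩ AC ∥ DB]
   → B = (26/3, -13)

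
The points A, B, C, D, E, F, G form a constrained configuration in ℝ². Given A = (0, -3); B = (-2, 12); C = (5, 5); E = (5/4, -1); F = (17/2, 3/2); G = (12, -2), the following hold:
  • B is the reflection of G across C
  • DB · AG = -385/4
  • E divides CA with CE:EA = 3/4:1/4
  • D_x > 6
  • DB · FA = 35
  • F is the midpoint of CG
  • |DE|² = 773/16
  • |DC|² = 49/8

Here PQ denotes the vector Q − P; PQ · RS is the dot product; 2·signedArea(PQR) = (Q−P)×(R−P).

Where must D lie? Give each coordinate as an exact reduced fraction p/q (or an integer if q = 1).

D = (27/4, 13/4)

1. D_x = 27/4  [DB · AG = -385/4 ∩ DB · FA = 35]
2. D_y = 13/4  [DB · AG = -385/4 ∩ DB · FA = 35]
   → D = (27/4, 13/4)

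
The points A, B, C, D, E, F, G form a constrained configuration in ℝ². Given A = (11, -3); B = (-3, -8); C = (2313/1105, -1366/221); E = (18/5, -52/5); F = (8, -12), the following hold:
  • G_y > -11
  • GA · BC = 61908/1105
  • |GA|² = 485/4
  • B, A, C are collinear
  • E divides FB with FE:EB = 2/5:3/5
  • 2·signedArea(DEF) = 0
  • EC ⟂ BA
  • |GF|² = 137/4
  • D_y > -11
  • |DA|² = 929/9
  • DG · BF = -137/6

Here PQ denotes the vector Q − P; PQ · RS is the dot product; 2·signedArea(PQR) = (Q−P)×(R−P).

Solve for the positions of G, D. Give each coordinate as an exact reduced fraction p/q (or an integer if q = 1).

D = (13/3, -32/3)
G = (5/2, -10)

1. G_x = 5/2  [line -5628/1105·x + -402/221·y + -1206/221 = 0 ∩ |GF|² = 137/4]
2. G_y = -10  [line -5628/1105·x + -402/221·y + -1206/221 = 0 ∩ |GF|² = 137/4]
   → G = (5/2, -10)
3. D_x = 13/3  [2·signedArea(DEF) = 0 ∩ DG · BF = -137/6]
4. D_y = -32/3  [2·signedArea(DEF) = 0 ∩ DG · BF = -137/6]
   → D = (13/3, -32/3)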